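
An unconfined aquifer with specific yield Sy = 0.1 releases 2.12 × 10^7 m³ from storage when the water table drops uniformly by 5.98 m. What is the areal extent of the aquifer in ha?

A ≈ 3550 ha

A = ΔV / (Sy × Δh) = 2.12 × 10^7 / (0.1 × 5.98) = 3.545 × 10^7 m²
A = 3.545 × 10^7 m² = 3545 ha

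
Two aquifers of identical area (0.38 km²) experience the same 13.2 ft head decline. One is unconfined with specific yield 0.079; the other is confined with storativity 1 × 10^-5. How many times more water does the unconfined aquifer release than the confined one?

ΔV_u / ΔV_c ≈ 7900

A = 0.38 km² = 3.8 × 10^5 m²
Δh = 13.2 ft = 4.023 m
Unconfined: ΔV_u = Sy × A × Δh = 0.079 × 3.8 × 10^5 × 4.023 = 1.208 × 10^5 m³
Confined: ΔV_c = S × A × Δh = 1 × 10^-5 × 3.8 × 10^5 × 4.023 = 15.29 m³
Ratio = ΔV_u / ΔV_c = Sy / S = 0.079 / 1 × 10^-5 = 7900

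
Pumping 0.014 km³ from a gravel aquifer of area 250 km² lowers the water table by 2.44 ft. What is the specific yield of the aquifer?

Sy ≈ 0.075

A = 250 km² = 2.5 × 10^8 m²
Δh = 2.44 ft = 0.7437 m
ΔV = 0.014 km³ = 1.4 × 10^7 m³
Sy = ΔV / (A × Δh) = 1.4 × 10^7 m³ / (2.5 × 10^8 m² × 0.7437 m) = 0.0753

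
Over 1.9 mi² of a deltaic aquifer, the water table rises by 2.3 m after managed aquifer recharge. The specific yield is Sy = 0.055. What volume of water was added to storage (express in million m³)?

ΔV ≈ 0.623 million m³

A = 1.9 mi² = 4.921 × 10^6 m²
ΔV = Sy × A × Δh = 0.055 × 4.921 × 10^6 m² × 2.3 m = 6.225 × 10^5 m³
ΔV = 6.225 × 10^5 m³ = 0.6225 million m³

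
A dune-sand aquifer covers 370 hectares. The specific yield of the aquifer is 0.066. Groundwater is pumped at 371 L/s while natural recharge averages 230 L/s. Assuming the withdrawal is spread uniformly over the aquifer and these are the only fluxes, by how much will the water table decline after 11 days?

Δh ≈ 0.549 m

A = 370 hectares = 3.7 × 10^6 m²
Net abstraction = 371 − 230 = 141 L/s
Q_net = 141 L/s = 12180 m³/d
ΔV = Q × t = 12180 m³/d × 11 d = 1.34 × 10^5 m³
Δh = ΔV / (Sy × A) = 1.34 × 10^5 / (0.066 × 3.7 × 10^6) = 0.5488 m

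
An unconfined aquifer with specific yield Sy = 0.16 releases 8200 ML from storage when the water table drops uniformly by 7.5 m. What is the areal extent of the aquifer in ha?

ΔV = 8200 ML = 8.2 × 10^6 m³
A = ΔV / (Sy × Δh) = 8.2 × 10^6 / (0.16 × 7.5) = 6.833 × 10^6 m²
A = 6.833 × 10^6 m² = 683.3 ha

A ≈ 683 ha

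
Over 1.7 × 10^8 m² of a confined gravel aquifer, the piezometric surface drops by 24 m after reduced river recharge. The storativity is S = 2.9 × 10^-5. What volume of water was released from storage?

ΔV ≈ 1.18 × 10^5 m³

ΔV = S × A × Δh = 2.9 × 10^-5 × 1.7 × 10^8 m² × 24 m = 1.183 × 10^5 m³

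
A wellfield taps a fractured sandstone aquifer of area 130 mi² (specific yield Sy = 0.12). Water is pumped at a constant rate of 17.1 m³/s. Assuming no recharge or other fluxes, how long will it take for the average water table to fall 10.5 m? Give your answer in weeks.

A = 130 mi² = 3.367 × 10^8 m²
ΔV = Sy × A × Δh = 0.12 × 3.367 × 10^8 × 10.5 = 4.242 × 10^8 m³
Q = 17.1 m³/s = 1.477 × 10^6 m³/d
t = ΔV / Q = 4.242 × 10^8 m³ / 1.477 × 10^6 m³/d = 287.1 d
t = 287.1 d ≈ 41.02 weeks

t ≈ 41 weeks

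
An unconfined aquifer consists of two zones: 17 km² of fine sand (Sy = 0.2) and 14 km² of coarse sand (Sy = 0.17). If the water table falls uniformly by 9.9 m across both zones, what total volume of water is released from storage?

ΔV ≈ 5.72 × 10^7 m³

A₁ = 17 km² = 1.7 × 10^7 m²; A₂ = 14 km² = 1.4 × 10^7 m²
ΔV₁ = 0.2 × 1.7 × 10^7 × 9.9 = 3.366 × 10^7 m³
ΔV₂ = 0.17 × 1.4 × 10^7 × 9.9 = 2.356 × 10^7 m³
ΔV = ΔV₁ + ΔV₂ = 5.722 × 10^7 m³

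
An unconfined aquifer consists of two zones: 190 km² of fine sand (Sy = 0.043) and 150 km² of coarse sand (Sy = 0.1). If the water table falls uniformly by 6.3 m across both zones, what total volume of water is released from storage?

A₁ = 190 km² = 1.9 × 10^8 m²; A₂ = 150 km² = 1.5 × 10^8 m²
ΔV₁ = 0.043 × 1.9 × 10^8 × 6.3 = 5.147 × 10^7 m³
ΔV₂ = 0.1 × 1.5 × 10^8 × 6.3 = 9.45 × 10^7 m³
ΔV = ΔV₁ + ΔV₂ = 1.46 × 10^8 m³

ΔV ≈ 1.46 × 10^8 m³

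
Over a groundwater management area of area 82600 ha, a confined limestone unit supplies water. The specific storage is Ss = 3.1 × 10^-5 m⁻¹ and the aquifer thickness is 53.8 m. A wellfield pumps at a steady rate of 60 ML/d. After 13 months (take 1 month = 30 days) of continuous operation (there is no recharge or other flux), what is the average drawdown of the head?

Δh ≈ 17 m

S = Ss × b = 3.1 × 10^-5 m⁻¹ × 53.8 m = 1.668 × 10^-3
A = 82600 ha = 8.26 × 10^8 m²
Q = 60 ML/d = 60000 m³/d
t = 13 months = 390 d
ΔV = Q × t = 60000 m³/d × 390 d = 2.34 × 10^7 m³
Δh = ΔV / (S × A) = 2.34 × 10^7 / (0.001668 × 8.26 × 10^8) = 16.99 m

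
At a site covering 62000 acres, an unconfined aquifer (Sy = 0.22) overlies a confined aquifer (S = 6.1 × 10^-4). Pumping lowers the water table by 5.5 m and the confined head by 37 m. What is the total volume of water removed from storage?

ΔV ≈ 3.09 × 10^8 m³

A = 62000 acres = 2.509 × 10^8 m²
Unconfined: ΔV_u = Sy × A × Δh_u = 0.22 × 2.509 × 10^8 × 5.5 = 3.036 × 10^8 m³
Confined: ΔV_c = S × A × Δh_c = 6.1 × 10^-4 × 2.509 × 10^8 × 37 = 5.663 × 10^6 m³
Total ΔV = 3.036 × 10^8 + 5.663 × 10^6 = 3.093 × 10^8 m³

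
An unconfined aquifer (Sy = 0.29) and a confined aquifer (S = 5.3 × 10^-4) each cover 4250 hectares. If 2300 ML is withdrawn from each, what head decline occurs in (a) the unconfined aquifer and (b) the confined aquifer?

Δh_u ≈ 0.187 m; Δh_c ≈ 102 m

A = 4250 hectares = 4.25 × 10^7 m²
ΔV = 2300 ML = 2.3 × 10^6 m³
Unconfined: Δh_u = ΔV/(Sy·A) = 2.3 × 10^6/(0.29 × 4.25 × 10^7) = 0.1866 m
Confined: Δh_c = ΔV/(S·A) = 2.3 × 10^6/(5.3 × 10^-4 × 4.25 × 10^7) = 102.1 m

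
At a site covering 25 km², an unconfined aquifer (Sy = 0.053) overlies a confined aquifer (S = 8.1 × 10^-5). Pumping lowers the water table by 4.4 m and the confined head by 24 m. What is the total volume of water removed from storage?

A = 25 km² = 2.5 × 10^7 m²
Unconfined: ΔV_u = Sy × A × Δh_u = 0.053 × 2.5 × 10^7 × 4.4 = 5.83 × 10^6 m³
Confined: ΔV_c = S × A × Δh_c = 8.1 × 10^-5 × 2.5 × 10^7 × 24 = 48600 m³
Total ΔV = 5.83 × 10^6 + 48600 = 5.879 × 10^6 m³

ΔV ≈ 5.88 × 10^6 m³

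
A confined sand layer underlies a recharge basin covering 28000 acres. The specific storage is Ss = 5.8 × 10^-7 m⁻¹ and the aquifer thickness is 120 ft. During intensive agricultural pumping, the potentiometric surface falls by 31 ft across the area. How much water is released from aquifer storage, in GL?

ΔV ≈ 0.0227 GL

b = 120 ft = 36.58 m
S = Ss × b = 5.8 × 10^-7 m⁻¹ × 36.58 m = 2.121 × 10^-5
A = 28000 acres = 1.133 × 10^8 m²
Δh = 31 ft = 9.449 m
ΔV = S × A × Δh = 2.121 × 10^-5 × 1.133 × 10^8 m² × 9.449 m = 22710 m³
ΔV = 22710 m³ = 0.02271 GL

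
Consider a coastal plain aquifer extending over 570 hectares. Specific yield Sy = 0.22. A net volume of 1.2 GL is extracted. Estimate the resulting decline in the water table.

Δh ≈ 0.957 m

A = 570 hectares = 5.7 × 10^6 m²
ΔV = 1.2 GL = 1.2 × 10^6 m³
Δh = ΔV / (Sy × A) = 1.2 × 10^6 m³ / (0.22 × 5.7 × 10^6 m²) = 0.9569 m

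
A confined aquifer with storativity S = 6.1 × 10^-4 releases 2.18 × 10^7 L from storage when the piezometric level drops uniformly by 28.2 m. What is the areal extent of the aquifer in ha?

ΔV = 2.18 × 10^7 L = 21800 m³
A = ΔV / (S × Δh) = 21800 / (6.1 × 10^-4 × 28.2) = 1.267 × 10^6 m²
A = 1.267 × 10^6 m² = 126.7 ha

A ≈ 127 ha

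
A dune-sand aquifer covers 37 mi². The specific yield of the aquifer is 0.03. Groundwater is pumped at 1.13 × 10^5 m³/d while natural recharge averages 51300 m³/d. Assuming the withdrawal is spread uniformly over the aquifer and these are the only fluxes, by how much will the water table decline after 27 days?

A = 37 mi² = 9.583 × 10^7 m²
Net abstraction = 1.13 × 10^5 − 51300 = 61700 m³/d
ΔV = Q × t = 61700 m³/d × 27 d = 1.666 × 10^6 m³
Δh = ΔV / (Sy × A) = 1.666 × 10^6 / (0.03 × 9.583 × 10^7) = 0.5795 m

Δh ≈ 0.579 m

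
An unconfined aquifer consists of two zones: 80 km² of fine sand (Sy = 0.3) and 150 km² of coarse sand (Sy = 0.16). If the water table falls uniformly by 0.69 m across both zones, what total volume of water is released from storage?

A₁ = 80 km² = 8 × 10^7 m²; A₂ = 150 km² = 1.5 × 10^8 m²
ΔV₁ = 0.3 × 8 × 10^7 × 0.69 = 1.656 × 10^7 m³
ΔV₂ = 0.16 × 1.5 × 10^8 × 0.69 = 1.656 × 10^7 m³
ΔV = ΔV₁ + ΔV₂ = 3.312 × 10^7 m³

ΔV ≈ 3.31 × 10^7 m³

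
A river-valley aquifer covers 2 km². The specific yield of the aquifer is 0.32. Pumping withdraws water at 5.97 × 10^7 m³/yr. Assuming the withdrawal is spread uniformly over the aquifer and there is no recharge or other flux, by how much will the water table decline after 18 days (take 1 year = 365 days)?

Δh ≈ 4.6 m

A = 2 km² = 2 × 10^6 m²
Q = 5.97 × 10^7 m³/yr = 1.636 × 10^5 m³/d
ΔV = Q × t = 1.636 × 10^5 m³/d × 18 d = 2.944 × 10^6 m³
Δh = ΔV / (Sy × A) = 2.944 × 10^6 / (0.32 × 2 × 10^6) = 4.6 m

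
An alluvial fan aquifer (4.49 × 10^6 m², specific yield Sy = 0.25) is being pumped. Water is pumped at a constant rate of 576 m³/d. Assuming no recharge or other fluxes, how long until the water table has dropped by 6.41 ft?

t ≈ 3810 days

Δh = 6.41 ft = 1.954 m
ΔV = Sy × A × Δh = 0.25 × 4.49 × 10^6 × 1.954 = 2.193 × 10^6 m³
t = ΔV / Q = 2.193 × 10^6 m³ / 576 m³/d = 3807 d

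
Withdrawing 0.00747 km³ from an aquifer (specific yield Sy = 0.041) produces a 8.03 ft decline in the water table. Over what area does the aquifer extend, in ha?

Δh = 8.03 ft = 2.448 m
ΔV = 0.00747 km³ = 7.47 × 10^6 m³
A = ΔV / (Sy × Δh) = 7.47 × 10^6 / (0.041 × 2.448) = 7.444 × 10^7 m²
A = 7.444 × 10^7 m² = 7444 ha

A ≈ 7440 ha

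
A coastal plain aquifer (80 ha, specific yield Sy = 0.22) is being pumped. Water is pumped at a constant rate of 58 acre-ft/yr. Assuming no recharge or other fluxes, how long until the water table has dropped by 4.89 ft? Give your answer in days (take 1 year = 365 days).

t ≈ 1340 days

A = 80 ha = 8 × 10^5 m²
Δh = 4.89 ft = 1.49 m
ΔV = Sy × A × Δh = 0.22 × 8 × 10^5 × 1.49 = 2.623 × 10^5 m³
Q = 58 acre-ft/yr = 196 m³/d
t = ΔV / Q = 2.623 × 10^5 m³ / 196 m³/d = 1338 d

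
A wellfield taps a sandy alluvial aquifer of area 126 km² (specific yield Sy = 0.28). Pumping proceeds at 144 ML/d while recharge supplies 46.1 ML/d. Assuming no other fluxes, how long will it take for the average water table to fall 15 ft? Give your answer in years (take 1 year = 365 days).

t ≈ 4.51 years

A = 126 km² = 1.26 × 10^8 m²
Δh = 15 ft = 4.572 m
ΔV = Sy × A × Δh = 0.28 × 1.26 × 10^8 × 4.572 = 1.613 × 10^8 m³
Net withdrawal = 144 − 46.1 = 97.9 ML/d = 97900 m³/d
t = ΔV / Q = 1.613 × 10^8 m³ / 97900 m³/d = 1648 d
t = 1648 d ≈ 4.514 years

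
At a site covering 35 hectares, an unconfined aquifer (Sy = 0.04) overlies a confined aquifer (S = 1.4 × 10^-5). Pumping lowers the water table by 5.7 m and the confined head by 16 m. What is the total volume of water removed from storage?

ΔV ≈ 79900 m³

A = 35 hectares = 3.5 × 10^5 m²
Unconfined: ΔV_u = Sy × A × Δh_u = 0.04 × 3.5 × 10^5 × 5.7 = 79800 m³
Confined: ΔV_c = S × A × Δh_c = 1.4 × 10^-5 × 3.5 × 10^5 × 16 = 78.4 m³
Total ΔV = 79800 + 78.4 = 79880 m³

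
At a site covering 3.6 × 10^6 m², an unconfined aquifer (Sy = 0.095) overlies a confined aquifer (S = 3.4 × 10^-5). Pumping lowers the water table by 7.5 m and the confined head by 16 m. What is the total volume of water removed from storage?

ΔV ≈ 2.57 × 10^6 m³

Unconfined: ΔV_u = Sy × A × Δh_u = 0.095 × 3.6 × 10^6 × 7.5 = 2.565 × 10^6 m³
Confined: ΔV_c = S × A × Δh_c = 3.4 × 10^-5 × 3.6 × 10^6 × 16 = 1958 m³
Total ΔV = 2.565 × 10^6 + 1958 = 2.567 × 10^6 m³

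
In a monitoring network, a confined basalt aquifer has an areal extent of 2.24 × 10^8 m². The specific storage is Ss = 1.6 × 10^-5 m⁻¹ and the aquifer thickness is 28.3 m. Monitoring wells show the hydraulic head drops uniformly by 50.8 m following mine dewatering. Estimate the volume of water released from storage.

S = Ss × b = 1.6 × 10^-5 m⁻¹ × 28.3 m = 4.528 × 10^-4
ΔV = S × A × Δh = 4.528 × 10^-4 × 2.24 × 10^8 m² × 50.8 m = 5.153 × 10^6 m³

ΔV ≈ 5.15 × 10^6 m³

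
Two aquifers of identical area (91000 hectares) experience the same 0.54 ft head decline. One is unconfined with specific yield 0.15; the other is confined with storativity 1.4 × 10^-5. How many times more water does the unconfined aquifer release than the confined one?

ΔV_u / ΔV_c ≈ 10700

A = 91000 hectares = 9.1 × 10^8 m²
Δh = 0.54 ft = 0.1646 m
Unconfined: ΔV_u = Sy × A × Δh = 0.15 × 9.1 × 10^8 × 0.1646 = 2.247 × 10^7 m³
Confined: ΔV_c = S × A × Δh = 1.4 × 10^-5 × 9.1 × 10^8 × 0.1646 = 2097 m³
Ratio = ΔV_u / ΔV_c = Sy / S = 0.15 / 1.4 × 10^-5 = 10710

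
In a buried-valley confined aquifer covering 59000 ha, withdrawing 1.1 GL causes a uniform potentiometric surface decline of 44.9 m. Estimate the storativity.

A = 59000 ha = 5.9 × 10^8 m²
ΔV = 1.1 GL = 1.1 × 10^6 m³
S = ΔV / (A × Δh) = 1.1 × 10^6 m³ / (5.9 × 10^8 m² × 44.9 m) = 4.152 × 10^-5

S ≈ 4.2 × 10^-5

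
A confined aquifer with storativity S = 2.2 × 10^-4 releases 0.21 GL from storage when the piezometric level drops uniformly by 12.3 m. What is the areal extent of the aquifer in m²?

A ≈ 7.76 × 10^7 m²

ΔV = 0.21 GL = 2.1 × 10^5 m³
A = ΔV / (S × Δh) = 2.1 × 10^5 / (2.2 × 10^-4 × 12.3) = 7.761 × 10^7 m²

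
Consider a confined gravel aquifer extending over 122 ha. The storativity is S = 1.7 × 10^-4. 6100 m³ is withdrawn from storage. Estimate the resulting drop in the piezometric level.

A = 122 ha = 1.22 × 10^6 m²
Δh = ΔV / (S × A) = 6100 m³ / (1.7 × 10^-4 × 1.22 × 10^6 m²) = 29.41 m

Δh ≈ 29.4 m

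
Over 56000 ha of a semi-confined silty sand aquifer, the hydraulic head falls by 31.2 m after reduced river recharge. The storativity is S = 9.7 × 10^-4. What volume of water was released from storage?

A = 56000 ha = 5.6 × 10^8 m²
ΔV = S × A × Δh = 9.7 × 10^-4 × 5.6 × 10^8 m² × 31.2 m = 1.695 × 10^7 m³

ΔV ≈ 1.69 × 10^7 m³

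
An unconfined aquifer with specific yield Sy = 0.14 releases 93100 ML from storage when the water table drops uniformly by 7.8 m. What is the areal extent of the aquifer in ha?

ΔV = 93100 ML = 9.31 × 10^7 m³
A = ΔV / (Sy × Δh) = 9.31 × 10^7 / (0.14 × 7.8) = 8.526 × 10^7 m²
A = 8.526 × 10^7 m² = 8526 ha

A ≈ 8530 ha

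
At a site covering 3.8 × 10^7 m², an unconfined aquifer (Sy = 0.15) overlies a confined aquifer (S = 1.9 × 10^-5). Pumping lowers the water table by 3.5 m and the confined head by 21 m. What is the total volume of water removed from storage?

Unconfined: ΔV_u = Sy × A × Δh_u = 0.15 × 3.8 × 10^7 × 3.5 = 1.995 × 10^7 m³
Confined: ΔV_c = S × A × Δh_c = 1.9 × 10^-5 × 3.8 × 10^7 × 21 = 15160 m³
Total ΔV = 1.995 × 10^7 + 15160 = 1.997 × 10^7 m³

ΔV ≈ 2 × 10^7 m³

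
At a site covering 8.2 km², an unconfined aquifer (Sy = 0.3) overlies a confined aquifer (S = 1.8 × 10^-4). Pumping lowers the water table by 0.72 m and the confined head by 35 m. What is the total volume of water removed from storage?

A = 8.2 km² = 8.2 × 10^6 m²
Unconfined: ΔV_u = Sy × A × Δh_u = 0.3 × 8.2 × 10^6 × 0.72 = 1.771 × 10^6 m³
Confined: ΔV_c = S × A × Δh_c = 1.8 × 10^-4 × 8.2 × 10^6 × 35 = 51660 m³
Total ΔV = 1.771 × 10^6 + 51660 = 1.823 × 10^6 m³

ΔV ≈ 1.82 × 10^6 m³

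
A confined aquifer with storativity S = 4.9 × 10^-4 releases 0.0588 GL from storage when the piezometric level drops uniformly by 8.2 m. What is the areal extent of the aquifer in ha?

ΔV = 0.0588 GL = 58800 m³
A = ΔV / (S × Δh) = 58800 / (4.9 × 10^-4 × 8.2) = 1.463 × 10^7 m²
A = 1.463 × 10^7 m² = 1463 ha

A ≈ 1460 ha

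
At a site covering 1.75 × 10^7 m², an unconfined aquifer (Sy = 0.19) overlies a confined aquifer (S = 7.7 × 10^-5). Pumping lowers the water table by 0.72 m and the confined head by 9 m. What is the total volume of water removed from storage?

Unconfined: ΔV_u = Sy × A × Δh_u = 0.19 × 1.75 × 10^7 × 0.72 = 2.394 × 10^6 m³
Confined: ΔV_c = S × A × Δh_c = 7.7 × 10^-5 × 1.75 × 10^7 × 9 = 12130 m³
Total ΔV = 2.394 × 10^6 + 12130 = 2.406 × 10^6 m³

ΔV ≈ 2.41 × 10^6 m³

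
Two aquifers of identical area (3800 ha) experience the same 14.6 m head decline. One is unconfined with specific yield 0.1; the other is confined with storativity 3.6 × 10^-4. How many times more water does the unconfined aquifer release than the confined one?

A = 3800 ha = 3.8 × 10^7 m²
Unconfined: ΔV_u = Sy × A × Δh = 0.1 × 3.8 × 10^7 × 14.6 = 5.548 × 10^7 m³
Confined: ΔV_c = S × A × Δh = 3.6 × 10^-4 × 3.8 × 10^7 × 14.6 = 1.997 × 10^5 m³
Ratio = ΔV_u / ΔV_c = Sy / S = 0.1 / 3.6 × 10^-4 = 277.8

ΔV_u / ΔV_c ≈ 278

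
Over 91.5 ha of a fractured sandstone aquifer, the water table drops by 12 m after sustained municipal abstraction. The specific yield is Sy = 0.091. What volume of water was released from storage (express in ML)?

ΔV ≈ 999 ML

A = 91.5 ha = 9.15 × 10^5 m²
ΔV = Sy × A × Δh = 0.091 × 9.15 × 10^5 m² × 12 m = 9.992 × 10^5 m³
ΔV = 9.992 × 10^5 m³ = 999.2 ML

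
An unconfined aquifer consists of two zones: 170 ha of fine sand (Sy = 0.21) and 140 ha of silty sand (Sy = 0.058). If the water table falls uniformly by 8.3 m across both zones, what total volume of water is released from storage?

A₁ = 170 ha = 1.7 × 10^6 m²; A₂ = 140 ha = 1.4 × 10^6 m²
ΔV₁ = 0.21 × 1.7 × 10^6 × 8.3 = 2.963 × 10^6 m³
ΔV₂ = 0.058 × 1.4 × 10^6 × 8.3 = 6.74 × 10^5 m³
ΔV = ΔV₁ + ΔV₂ = 3.637 × 10^6 m³

ΔV ≈ 3.64 × 10^6 m³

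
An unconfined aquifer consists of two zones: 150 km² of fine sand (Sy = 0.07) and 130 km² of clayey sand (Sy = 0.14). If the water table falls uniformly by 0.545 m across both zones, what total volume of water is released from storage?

ΔV ≈ 1.56 × 10^7 m³

A₁ = 150 km² = 1.5 × 10^8 m²; A₂ = 130 km² = 1.3 × 10^8 m²
ΔV₁ = 0.07 × 1.5 × 10^8 × 0.545 = 5.723 × 10^6 m³
ΔV₂ = 0.14 × 1.3 × 10^8 × 0.545 = 9.919 × 10^6 m³
ΔV = ΔV₁ + ΔV₂ = 1.564 × 10^7 m³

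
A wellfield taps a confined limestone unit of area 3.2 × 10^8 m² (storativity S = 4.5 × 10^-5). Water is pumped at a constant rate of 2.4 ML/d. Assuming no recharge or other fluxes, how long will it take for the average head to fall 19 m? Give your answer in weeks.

ΔV = S × A × Δh = 4.5 × 10^-5 × 3.2 × 10^8 × 19 = 2.736 × 10^5 m³
Q = 2.4 ML/d = 2400 m³/d
t = ΔV / Q = 2.736 × 10^5 m³ / 2400 m³/d = 114 d
t = 114 d ≈ 16.29 weeks

t ≈ 16.3 weeks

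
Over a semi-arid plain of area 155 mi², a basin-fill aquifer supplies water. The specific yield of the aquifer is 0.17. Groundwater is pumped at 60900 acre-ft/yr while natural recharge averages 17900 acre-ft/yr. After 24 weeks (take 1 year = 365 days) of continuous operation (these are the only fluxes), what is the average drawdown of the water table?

A = 155 mi² = 4.014 × 10^8 m²
Net abstraction = 60900 − 17900 = 43000 acre-ft/yr
Q_net = 43000 acre-ft/yr = 1.453 × 10^5 m³/d
t = 24 weeks = 168 d
ΔV = Q × t = 1.453 × 10^5 m³/d × 168 d = 2.441 × 10^7 m³
Δh = ΔV / (Sy × A) = 2.441 × 10^7 / (0.17 × 4.014 × 10^8) = 0.3577 m

Δh ≈ 0.358 m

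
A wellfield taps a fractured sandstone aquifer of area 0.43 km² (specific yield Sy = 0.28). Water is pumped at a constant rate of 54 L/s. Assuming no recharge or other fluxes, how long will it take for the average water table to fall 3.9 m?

A = 0.43 km² = 4.3 × 10^5 m²
ΔV = Sy × A × Δh = 0.28 × 4.3 × 10^5 × 3.9 = 4.696 × 10^5 m³
Q = 54 L/s = 4666 m³/d
t = ΔV / Q = 4.696 × 10^5 m³ / 4666 m³/d = 100.6 d

t ≈ 101 days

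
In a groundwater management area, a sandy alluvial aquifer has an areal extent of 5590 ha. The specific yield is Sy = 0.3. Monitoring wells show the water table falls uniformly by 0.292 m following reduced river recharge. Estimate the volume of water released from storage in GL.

A = 5590 ha = 5.59 × 10^7 m²
ΔV = Sy × A × Δh = 0.3 × 5.59 × 10^7 m² × 0.292 m = 4.897 × 10^6 m³
ΔV = 4.897 × 10^6 m³ = 4.897 GL

ΔV ≈ 4.9 GL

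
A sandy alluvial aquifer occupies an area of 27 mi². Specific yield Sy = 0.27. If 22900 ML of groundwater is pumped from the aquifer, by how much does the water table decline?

A = 27 mi² = 6.993 × 10^7 m²
ΔV = 22900 ML = 2.29 × 10^7 m³
Δh = ΔV / (Sy × A) = 2.29 × 10^7 m³ / (0.27 × 6.993 × 10^7 m²) = 1.213 m

Δh ≈ 1.21 m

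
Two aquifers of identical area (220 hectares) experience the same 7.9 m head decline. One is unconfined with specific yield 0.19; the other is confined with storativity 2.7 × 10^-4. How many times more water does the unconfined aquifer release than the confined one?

ΔV_u / ΔV_c ≈ 704

A = 220 hectares = 2.2 × 10^6 m²
Unconfined: ΔV_u = Sy × A × Δh = 0.19 × 2.2 × 10^6 × 7.9 = 3.302 × 10^6 m³
Confined: ΔV_c = S × A × Δh = 2.7 × 10^-4 × 2.2 × 10^6 × 7.9 = 4693 m³
Ratio = ΔV_u / ΔV_c = Sy / S = 0.19 / 2.7 × 10^-4 = 703.7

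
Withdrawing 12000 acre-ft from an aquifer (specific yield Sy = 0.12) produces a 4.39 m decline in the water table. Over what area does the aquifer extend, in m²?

ΔV = 12000 acre-ft = 1.48 × 10^7 m³
A = ΔV / (Sy × Δh) = 1.48 × 10^7 / (0.12 × 4.39) = 2.81 × 10^7 m²

A ≈ 2.81 × 10^7 m²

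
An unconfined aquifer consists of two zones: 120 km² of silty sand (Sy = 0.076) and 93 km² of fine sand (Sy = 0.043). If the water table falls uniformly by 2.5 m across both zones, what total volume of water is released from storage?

ΔV ≈ 3.28 × 10^7 m³

A₁ = 120 km² = 1.2 × 10^8 m²; A₂ = 93 km² = 9.3 × 10^7 m²
ΔV₁ = 0.076 × 1.2 × 10^8 × 2.5 = 2.28 × 10^7 m³
ΔV₂ = 0.043 × 9.3 × 10^7 × 2.5 = 9.997 × 10^6 m³
ΔV = ΔV₁ + ΔV₂ = 3.28 × 10^7 m³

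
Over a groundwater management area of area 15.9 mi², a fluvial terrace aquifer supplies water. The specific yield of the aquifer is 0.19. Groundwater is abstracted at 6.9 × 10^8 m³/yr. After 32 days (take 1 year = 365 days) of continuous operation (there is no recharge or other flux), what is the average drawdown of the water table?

A = 15.9 mi² = 4.118 × 10^7 m²
Q = 6.9 × 10^8 m³/yr = 1.89 × 10^6 m³/d
ΔV = Q × t = 1.89 × 10^6 m³/d × 32 d = 6.049 × 10^7 m³
Δh = ΔV / (Sy × A) = 6.049 × 10^7 / (0.19 × 4.118 × 10^7) = 7.731 m

Δh ≈ 7.73 m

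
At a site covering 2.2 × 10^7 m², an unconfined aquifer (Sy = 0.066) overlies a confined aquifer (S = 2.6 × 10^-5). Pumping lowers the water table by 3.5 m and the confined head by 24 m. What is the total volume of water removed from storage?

Unconfined: ΔV_u = Sy × A × Δh_u = 0.066 × 2.2 × 10^7 × 3.5 = 5.082 × 10^6 m³
Confined: ΔV_c = S × A × Δh_c = 2.6 × 10^-5 × 2.2 × 10^7 × 24 = 13730 m³
Total ΔV = 5.082 × 10^6 + 13730 = 5.096 × 10^6 m³

ΔV ≈ 5.1 × 10^6 m³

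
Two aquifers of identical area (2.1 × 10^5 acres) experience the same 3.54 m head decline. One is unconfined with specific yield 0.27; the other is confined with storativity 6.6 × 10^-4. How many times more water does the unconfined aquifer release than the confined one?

A = 2.1 × 10^5 acres = 8.498 × 10^8 m²
Unconfined: ΔV_u = Sy × A × Δh = 0.27 × 8.498 × 10^8 × 3.54 = 8.123 × 10^8 m³
Confined: ΔV_c = S × A × Δh = 6.6 × 10^-4 × 8.498 × 10^8 × 3.54 = 1.986 × 10^6 m³
Ratio = ΔV_u / ΔV_c = Sy / S = 0.27 / 6.6 × 10^-4 = 409.1

ΔV_u / ΔV_c ≈ 409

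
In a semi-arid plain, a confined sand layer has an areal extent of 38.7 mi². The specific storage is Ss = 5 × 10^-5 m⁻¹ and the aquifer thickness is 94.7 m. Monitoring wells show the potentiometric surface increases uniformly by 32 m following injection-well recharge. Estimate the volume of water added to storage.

ΔV ≈ 1.52 × 10^7 m³

S = Ss × b = 5 × 10^-5 m⁻¹ × 94.7 m = 4.735 × 10^-3
A = 38.7 mi² = 1.002 × 10^8 m²
ΔV = S × A × Δh = 0.004735 × 1.002 × 10^8 m² × 32 m = 1.519 × 10^7 m³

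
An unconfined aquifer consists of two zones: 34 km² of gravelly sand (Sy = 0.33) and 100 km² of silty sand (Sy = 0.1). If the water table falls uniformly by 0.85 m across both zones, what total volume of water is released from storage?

A₁ = 34 km² = 3.4 × 10^7 m²; A₂ = 100 km² = 1 × 10^8 m²
ΔV₁ = 0.33 × 3.4 × 10^7 × 0.85 = 9.537 × 10^6 m³
ΔV₂ = 0.1 × 1 × 10^8 × 0.85 = 8.5 × 10^6 m³
ΔV = ΔV₁ + ΔV₂ = 1.804 × 10^7 m³

ΔV ≈ 1.8 × 10^7 m³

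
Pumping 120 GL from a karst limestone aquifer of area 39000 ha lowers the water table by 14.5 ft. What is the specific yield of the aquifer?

Sy ≈ 0.07

A = 39000 ha = 3.9 × 10^8 m²
Δh = 14.5 ft = 4.42 m
ΔV = 120 GL = 1.2 × 10^8 m³
Sy = ΔV / (A × Δh) = 1.2 × 10^8 m³ / (3.9 × 10^8 m² × 4.42 m) = 0.06962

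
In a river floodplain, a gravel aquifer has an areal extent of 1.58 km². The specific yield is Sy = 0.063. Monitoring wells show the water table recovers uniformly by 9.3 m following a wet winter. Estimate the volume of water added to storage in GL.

A = 1.58 km² = 1.58 × 10^6 m²
ΔV = Sy × A × Δh = 0.063 × 1.58 × 10^6 m² × 9.3 m = 9.257 × 10^5 m³
ΔV = 9.257 × 10^5 m³ = 0.9257 GL

ΔV ≈ 0.926 GL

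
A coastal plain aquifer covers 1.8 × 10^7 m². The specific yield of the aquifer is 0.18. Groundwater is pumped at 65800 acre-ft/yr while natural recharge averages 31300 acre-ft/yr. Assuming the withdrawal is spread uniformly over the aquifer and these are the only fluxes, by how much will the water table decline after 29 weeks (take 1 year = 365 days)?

Δh ≈ 7.3 m

Net abstraction = 65800 − 31300 = 34500 acre-ft/yr
Q_net = 34500 acre-ft/yr = 1.166 × 10^5 m³/d
t = 29 weeks = 203 d
ΔV = Q × t = 1.166 × 10^5 m³/d × 203 d = 2.367 × 10^7 m³
Δh = ΔV / (Sy × A) = 2.367 × 10^7 / (0.18 × 1.8 × 10^7) = 7.305 m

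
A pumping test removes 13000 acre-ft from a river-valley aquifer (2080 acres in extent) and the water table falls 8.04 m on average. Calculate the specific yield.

A = 2080 acres = 8.417 × 10^6 m²
ΔV = 13000 acre-ft = 1.604 × 10^7 m³
Sy = ΔV / (A × Δh) = 1.604 × 10^7 m³ / (8.417 × 10^6 m² × 8.04 m) = 0.2369

Sy ≈ 0.24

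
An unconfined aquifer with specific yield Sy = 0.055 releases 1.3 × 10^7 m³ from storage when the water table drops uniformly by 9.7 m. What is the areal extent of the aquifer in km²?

A = ΔV / (Sy × Δh) = 1.3 × 10^7 / (0.055 × 9.7) = 2.437 × 10^7 m²
A = 2.437 × 10^7 m² = 24.37 km²

A ≈ 24.4 km²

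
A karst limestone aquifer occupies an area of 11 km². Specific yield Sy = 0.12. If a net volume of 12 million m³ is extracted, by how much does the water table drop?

Δh ≈ 9.09 m

A = 11 km² = 1.1 × 10^7 m²
ΔV = 12 million m³ = 1.2 × 10^7 m³
Δh = ΔV / (Sy × A) = 1.2 × 10^7 m³ / (0.12 × 1.1 × 10^7 m²) = 9.091 m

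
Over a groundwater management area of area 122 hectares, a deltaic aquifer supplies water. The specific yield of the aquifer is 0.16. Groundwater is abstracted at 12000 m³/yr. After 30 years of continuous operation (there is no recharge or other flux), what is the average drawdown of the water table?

A = 122 hectares = 1.22 × 10^6 m²
Q = 12000 m³/yr = 32.88 m³/d
t = 30 years = 10950 d
ΔV = Q × t = 32.88 m³/d × 10950 d = 3.6 × 10^5 m³
Δh = ΔV / (Sy × A) = 3.6 × 10^5 / (0.16 × 1.22 × 10^6) = 1.844 m

Δh ≈ 1.84 m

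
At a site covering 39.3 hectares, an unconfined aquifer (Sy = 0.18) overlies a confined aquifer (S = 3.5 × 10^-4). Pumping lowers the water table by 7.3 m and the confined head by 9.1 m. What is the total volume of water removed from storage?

ΔV ≈ 5.18 × 10^5 m³

A = 39.3 hectares = 3.93 × 10^5 m²
Unconfined: ΔV_u = Sy × A × Δh_u = 0.18 × 3.93 × 10^5 × 7.3 = 5.164 × 10^5 m³
Confined: ΔV_c = S × A × Δh_c = 3.5 × 10^-4 × 3.93 × 10^5 × 9.1 = 1252 m³
Total ΔV = 5.164 × 10^5 + 1252 = 5.177 × 10^5 m³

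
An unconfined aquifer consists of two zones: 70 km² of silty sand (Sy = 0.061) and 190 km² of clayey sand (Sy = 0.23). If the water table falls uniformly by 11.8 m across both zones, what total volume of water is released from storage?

A₁ = 70 km² = 7 × 10^7 m²; A₂ = 190 km² = 1.9 × 10^8 m²
ΔV₁ = 0.061 × 7 × 10^7 × 11.8 = 5.039 × 10^7 m³
ΔV₂ = 0.23 × 1.9 × 10^8 × 11.8 = 5.157 × 10^8 m³
ΔV = ΔV₁ + ΔV₂ = 5.66 × 10^8 m³

ΔV ≈ 5.66 × 10^8 m³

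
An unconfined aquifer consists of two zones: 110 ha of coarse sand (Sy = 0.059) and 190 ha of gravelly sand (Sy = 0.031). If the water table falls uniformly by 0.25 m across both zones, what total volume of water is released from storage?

A₁ = 110 ha = 1.1 × 10^6 m²; A₂ = 190 ha = 1.9 × 10^6 m²
ΔV₁ = 0.059 × 1.1 × 10^6 × 0.25 = 16220 m³
ΔV₂ = 0.031 × 1.9 × 10^6 × 0.25 = 14720 m³
ΔV = ΔV₁ + ΔV₂ = 30950 m³

ΔV ≈ 31000 m³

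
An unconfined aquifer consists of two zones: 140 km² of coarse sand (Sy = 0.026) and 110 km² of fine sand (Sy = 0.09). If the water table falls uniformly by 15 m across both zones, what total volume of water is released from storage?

A₁ = 140 km² = 1.4 × 10^8 m²; A₂ = 110 km² = 1.1 × 10^8 m²
ΔV₁ = 0.026 × 1.4 × 10^8 × 15 = 5.46 × 10^7 m³
ΔV₂ = 0.09 × 1.1 × 10^8 × 15 = 1.485 × 10^8 m³
ΔV = ΔV₁ + ΔV₂ = 2.031 × 10^8 m³

ΔV ≈ 2.03 × 10^8 m³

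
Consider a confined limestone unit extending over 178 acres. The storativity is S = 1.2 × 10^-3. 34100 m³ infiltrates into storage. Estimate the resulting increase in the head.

Δh ≈ 39.4 m

A = 178 acres = 7.203 × 10^5 m²
Δh = ΔV / (S × A) = 34100 m³ / (0.0012 × 7.203 × 10^5 m²) = 39.45 m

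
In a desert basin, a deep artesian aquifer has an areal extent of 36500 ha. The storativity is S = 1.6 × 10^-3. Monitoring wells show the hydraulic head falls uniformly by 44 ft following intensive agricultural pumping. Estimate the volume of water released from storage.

A = 36500 ha = 3.65 × 10^8 m²
Δh = 44 ft = 13.41 m
ΔV = S × A × Δh = 0.0016 × 3.65 × 10^8 m² × 13.41 m = 7.832 × 10^6 m³

ΔV ≈ 7.83 × 10^6 m³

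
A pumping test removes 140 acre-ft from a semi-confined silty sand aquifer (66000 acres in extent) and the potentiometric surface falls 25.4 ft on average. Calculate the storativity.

S ≈ 8.4 × 10^-5

A = 66000 acres = 2.671 × 10^8 m²
Δh = 25.4 ft = 7.742 m
ΔV = 140 acre-ft = 1.727 × 10^5 m³
S = ΔV / (A × Δh) = 1.727 × 10^5 m³ / (2.671 × 10^8 m² × 7.742 m) = 8.351 × 10^-5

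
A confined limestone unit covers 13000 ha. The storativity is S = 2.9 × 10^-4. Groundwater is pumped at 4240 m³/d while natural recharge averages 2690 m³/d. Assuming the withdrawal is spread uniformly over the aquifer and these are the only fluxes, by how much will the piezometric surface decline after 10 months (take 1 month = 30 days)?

A = 13000 ha = 1.3 × 10^8 m²
Net abstraction = 4240 − 2690 = 1550 m³/d
t = 10 months = 300 d
ΔV = Q × t = 1550 m³/d × 300 d = 4.65 × 10^5 m³
Δh = ΔV / (S × A) = 4.65 × 10^5 / (2.9 × 10^-4 × 1.3 × 10^8) = 12.33 m

Δh ≈ 12.3 m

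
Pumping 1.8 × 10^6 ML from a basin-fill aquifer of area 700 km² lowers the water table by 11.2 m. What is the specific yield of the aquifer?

A = 700 km² = 7 × 10^8 m²
ΔV = 1.8 × 10^6 ML = 1.8 × 10^9 m³
Sy = ΔV / (A × Δh) = 1.8 × 10^9 m³ / (7 × 10^8 m² × 11.2 m) = 0.2296

Sy ≈ 0.23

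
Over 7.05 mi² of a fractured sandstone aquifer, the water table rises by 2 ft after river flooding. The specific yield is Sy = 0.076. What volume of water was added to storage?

A = 7.05 mi² = 1.826 × 10^7 m²
Δh = 2 ft = 0.6096 m
ΔV = Sy × A × Δh = 0.076 × 1.826 × 10^7 m² × 0.6096 m = 8.46 × 10^5 m³

ΔV ≈ 8.46 × 10^5 m³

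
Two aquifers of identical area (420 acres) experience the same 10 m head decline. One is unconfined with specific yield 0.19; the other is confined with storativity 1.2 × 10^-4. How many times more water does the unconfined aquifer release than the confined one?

A = 420 acres = 1.7 × 10^6 m²
Unconfined: ΔV_u = Sy × A × Δh = 0.19 × 1.7 × 10^6 × 10 = 3.229 × 10^6 m³
Confined: ΔV_c = S × A × Δh = 1.2 × 10^-4 × 1.7 × 10^6 × 10 = 2040 m³
Ratio = ΔV_u / ΔV_c = Sy / S = 0.19 / 1.2 × 10^-4 = 1583

ΔV_u / ΔV_c ≈ 1580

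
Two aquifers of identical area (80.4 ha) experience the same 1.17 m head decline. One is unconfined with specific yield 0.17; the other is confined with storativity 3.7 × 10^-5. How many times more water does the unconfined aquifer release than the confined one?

A = 80.4 ha = 8.04 × 10^5 m²
Unconfined: ΔV_u = Sy × A × Δh = 0.17 × 8.04 × 10^5 × 1.17 = 1.599 × 10^5 m³
Confined: ΔV_c = S × A × Δh = 3.7 × 10^-5 × 8.04 × 10^5 × 1.17 = 34.81 m³
Ratio = ΔV_u / ΔV_c = Sy / S = 0.17 / 3.7 × 10^-5 = 4595

ΔV_u / ΔV_c ≈ 4590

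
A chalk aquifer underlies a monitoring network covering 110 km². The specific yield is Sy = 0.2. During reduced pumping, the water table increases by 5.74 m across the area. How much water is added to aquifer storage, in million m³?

ΔV ≈ 126 million m³

A = 110 km² = 1.1 × 10^8 m²
ΔV = Sy × A × Δh = 0.2 × 1.1 × 10^8 m² × 5.74 m = 1.263 × 10^8 m³
ΔV = 1.263 × 10^8 m³ = 126.3 million m³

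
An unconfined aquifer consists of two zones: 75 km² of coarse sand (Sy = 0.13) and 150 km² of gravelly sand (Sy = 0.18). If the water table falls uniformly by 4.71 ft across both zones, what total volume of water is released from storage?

ΔV ≈ 5.28 × 10^7 m³

A₁ = 75 km² = 7.5 × 10^7 m²; A₂ = 150 km² = 1.5 × 10^8 m²
Δh = 4.71 ft = 1.436 m
ΔV₁ = 0.13 × 7.5 × 10^7 × 1.436 = 1.4 × 10^7 m³
ΔV₂ = 0.18 × 1.5 × 10^8 × 1.436 = 3.876 × 10^7 m³
ΔV = ΔV₁ + ΔV₂ = 5.276 × 10^7 m³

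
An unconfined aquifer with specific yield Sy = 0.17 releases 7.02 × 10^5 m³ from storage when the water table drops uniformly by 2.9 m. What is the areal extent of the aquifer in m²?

A ≈ 1.42 × 10^6 m²

A = ΔV / (Sy × Δh) = 7.02 × 10^5 / (0.17 × 2.9) = 1.424 × 10^6 m²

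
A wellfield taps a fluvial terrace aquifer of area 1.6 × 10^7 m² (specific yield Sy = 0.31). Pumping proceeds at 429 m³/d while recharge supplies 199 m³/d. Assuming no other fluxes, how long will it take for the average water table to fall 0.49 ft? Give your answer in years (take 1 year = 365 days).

Δh = 0.49 ft = 0.1494 m
ΔV = Sy × A × Δh = 0.31 × 1.6 × 10^7 × 0.1494 = 7.408 × 10^5 m³
Net withdrawal = 429 − 199 = 230 m³/d
t = ΔV / Q = 7.408 × 10^5 m³ / 230 m³/d = 3221 d
t = 3221 d ≈ 8.824 years

t ≈ 8.82 years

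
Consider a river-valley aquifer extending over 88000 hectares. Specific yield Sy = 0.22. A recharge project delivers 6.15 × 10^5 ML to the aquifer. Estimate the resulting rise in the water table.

Δh ≈ 3.18 m

A = 88000 hectares = 8.8 × 10^8 m²
ΔV = 6.15 × 10^5 ML = 6.15 × 10^8 m³
Δh = ΔV / (Sy × A) = 6.15 × 10^8 m³ / (0.22 × 8.8 × 10^8 m²) = 3.177 m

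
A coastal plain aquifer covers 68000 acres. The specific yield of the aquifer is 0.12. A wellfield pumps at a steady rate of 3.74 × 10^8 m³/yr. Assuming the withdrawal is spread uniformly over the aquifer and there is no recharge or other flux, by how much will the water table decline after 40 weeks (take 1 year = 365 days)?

Δh ≈ 8.69 m

A = 68000 acres = 2.752 × 10^8 m²
Q = 3.74 × 10^8 m³/yr = 1.025 × 10^6 m³/d
t = 40 weeks = 280 d
ΔV = Q × t = 1.025 × 10^6 m³/d × 280 d = 2.869 × 10^8 m³
Δh = ΔV / (Sy × A) = 2.869 × 10^8 / (0.12 × 2.752 × 10^8) = 8.688 m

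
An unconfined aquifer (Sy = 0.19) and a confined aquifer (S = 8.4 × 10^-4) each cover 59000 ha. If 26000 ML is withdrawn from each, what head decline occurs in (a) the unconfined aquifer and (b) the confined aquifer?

A = 59000 ha = 5.9 × 10^8 m²
ΔV = 26000 ML = 2.6 × 10^7 m³
Unconfined: Δh_u = ΔV/(Sy·A) = 2.6 × 10^7/(0.19 × 5.9 × 10^8) = 0.2319 m
Confined: Δh_c = ΔV/(S·A) = 2.6 × 10^7/(8.4 × 10^-4 × 5.9 × 10^8) = 52.46 m

Δh_u ≈ 0.232 m; Δh_c ≈ 52.5 m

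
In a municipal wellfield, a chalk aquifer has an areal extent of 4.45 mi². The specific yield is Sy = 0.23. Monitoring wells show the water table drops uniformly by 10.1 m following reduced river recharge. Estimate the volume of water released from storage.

A = 4.45 mi² = 1.153 × 10^7 m²
ΔV = Sy × A × Δh = 0.23 × 1.153 × 10^7 m² × 10.1 m = 2.677 × 10^7 m³

ΔV ≈ 2.68 × 10^7 m³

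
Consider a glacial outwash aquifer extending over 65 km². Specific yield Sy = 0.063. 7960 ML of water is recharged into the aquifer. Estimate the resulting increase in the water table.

Δh ≈ 1.94 m

A = 65 km² = 6.5 × 10^7 m²
ΔV = 7960 ML = 7.96 × 10^6 m³
Δh = ΔV / (Sy × A) = 7.96 × 10^6 m³ / (0.063 × 6.5 × 10^7 m²) = 1.944 m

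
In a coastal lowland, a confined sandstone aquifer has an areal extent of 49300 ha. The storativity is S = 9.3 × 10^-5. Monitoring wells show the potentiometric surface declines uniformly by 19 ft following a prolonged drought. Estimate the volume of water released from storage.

A = 49300 ha = 4.93 × 10^8 m²
Δh = 19 ft = 5.791 m
ΔV = S × A × Δh = 9.3 × 10^-5 × 4.93 × 10^8 m² × 5.791 m = 2.655 × 10^5 m³

ΔV ≈ 2.66 × 10^5 m³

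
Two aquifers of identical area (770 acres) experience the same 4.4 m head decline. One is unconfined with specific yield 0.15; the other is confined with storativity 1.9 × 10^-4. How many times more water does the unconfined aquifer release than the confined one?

ΔV_u / ΔV_c ≈ 789

A = 770 acres = 3.116 × 10^6 m²
Unconfined: ΔV_u = Sy × A × Δh = 0.15 × 3.116 × 10^6 × 4.4 = 2.057 × 10^6 m³
Confined: ΔV_c = S × A × Δh = 1.9 × 10^-4 × 3.116 × 10^6 × 4.4 = 2605 m³
Ratio = ΔV_u / ΔV_c = Sy / S = 0.15 / 1.9 × 10^-4 = 789.5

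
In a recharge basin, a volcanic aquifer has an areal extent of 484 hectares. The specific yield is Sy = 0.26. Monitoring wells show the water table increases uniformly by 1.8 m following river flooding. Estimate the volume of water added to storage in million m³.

A = 484 hectares = 4.84 × 10^6 m²
ΔV = Sy × A × Δh = 0.26 × 4.84 × 10^6 m² × 1.8 m = 2.265 × 10^6 m³
ΔV = 2.265 × 10^6 m³ = 2.265 million m³

ΔV ≈ 2.27 million m³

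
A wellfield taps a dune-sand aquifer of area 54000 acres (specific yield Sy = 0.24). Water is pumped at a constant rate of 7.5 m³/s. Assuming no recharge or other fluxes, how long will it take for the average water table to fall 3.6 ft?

A = 54000 acres = 2.185 × 10^8 m²
Δh = 3.6 ft = 1.097 m
ΔV = Sy × A × Δh = 0.24 × 2.185 × 10^8 × 1.097 = 5.755 × 10^7 m³
Q = 7.5 m³/s = 6.48 × 10^5 m³/d
t = ΔV / Q = 5.755 × 10^7 m³ / 6.48 × 10^5 m³/d = 88.81 d

t ≈ 88.8 days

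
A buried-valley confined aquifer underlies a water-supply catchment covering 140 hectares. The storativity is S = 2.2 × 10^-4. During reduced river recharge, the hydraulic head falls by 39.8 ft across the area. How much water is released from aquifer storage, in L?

A = 140 hectares = 1.4 × 10^6 m²
Δh = 39.8 ft = 12.13 m
ΔV = S × A × Δh = 2.2 × 10^-4 × 1.4 × 10^6 m² × 12.13 m = 3736 m³
ΔV = 3736 m³ = 3.736 × 10^6 L

ΔV ≈ 3.74 × 10^6 L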